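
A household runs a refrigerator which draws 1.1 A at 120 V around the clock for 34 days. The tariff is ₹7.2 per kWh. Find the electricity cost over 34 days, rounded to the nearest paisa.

₹775.53

Power = 1.1 A × 120 V = 132 W = 0.132 kW
Runtime = 24 h × 34 = 816 h
Energy = 0.132 kW × 816 h = 107.712 kWh
Cost = 107.712 kWh × ₹7.2/kWh = ₹775.53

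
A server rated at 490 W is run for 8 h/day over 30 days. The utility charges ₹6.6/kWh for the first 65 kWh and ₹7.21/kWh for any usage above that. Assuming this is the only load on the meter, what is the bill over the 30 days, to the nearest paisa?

Runtime = 8 h/day × 30 days = 240 h
Energy = 0.49 kW × 240 h = 117.6 kWh
Tier 1 (0–65 kWh): 65 × ₹6.6 = ₹429
Above 65 kWh: 52.6 × ₹7.21 = ₹379.246
Bill = ₹808.25

₹808.25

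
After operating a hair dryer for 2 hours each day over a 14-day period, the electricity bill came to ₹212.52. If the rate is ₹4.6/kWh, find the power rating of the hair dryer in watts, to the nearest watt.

Energy = ₹212.52 ÷ ₹4.6/kWh = 46.2 kWh
Runtime = 2 h/day × 14 days = 28 h
Power = 46.2 kWh ÷ 28 h = 1.65 kW = 1650 W

1650 W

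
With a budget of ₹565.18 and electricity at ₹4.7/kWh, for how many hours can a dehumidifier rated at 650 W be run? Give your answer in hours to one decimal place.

Energy available = ₹565.18 ÷ ₹4.7/kWh = 120.2511 kWh
Hours = 120.2511 kWh ÷ 0.65 kW = 185.0 h

185.0 h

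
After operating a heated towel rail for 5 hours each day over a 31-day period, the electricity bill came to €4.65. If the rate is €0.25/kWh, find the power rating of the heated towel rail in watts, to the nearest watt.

120 W

Energy = €4.65 ÷ €0.25/kWh = 18.6 kWh
Runtime = 5 h/day × 31 days = 155 h
Power = 18.6 kWh ÷ 155 h = 0.12 kW = 120 W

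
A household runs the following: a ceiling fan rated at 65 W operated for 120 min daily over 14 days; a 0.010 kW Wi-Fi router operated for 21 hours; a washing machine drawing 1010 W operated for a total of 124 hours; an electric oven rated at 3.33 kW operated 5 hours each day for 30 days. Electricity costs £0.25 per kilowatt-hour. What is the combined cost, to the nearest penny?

£156.69

ceiling fan: Runtime = 120 min × 14 = 1680 min = 28 h
ceiling fan: 0.065 kW × 28 h = 1.82 kWh
Wi-Fi router: 0.01 kW × 21 h = 0.21 kWh
washing machine: 1.01 kW × 124 h = 125.24 kWh
electric oven: Runtime = 5 h/day × 30 days = 150 h
electric oven: 3.33 kW × 150 h = 499.5 kWh
Total energy = 626.77 kWh
Cost = 626.77 × £0.25 = £156.69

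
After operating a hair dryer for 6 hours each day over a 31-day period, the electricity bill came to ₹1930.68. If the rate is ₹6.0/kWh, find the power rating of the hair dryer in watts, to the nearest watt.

Energy = ₹1930.68 ÷ ₹6.0/kWh = 321.78 kWh
Runtime = 6 h/day × 31 days = 186 h
Power = 321.78 kWh ÷ 186 h = 1.73 kW = 1730 W

1730 W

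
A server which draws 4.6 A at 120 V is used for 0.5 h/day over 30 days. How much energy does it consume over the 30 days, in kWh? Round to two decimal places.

8.28 kWh

Power = 4.6 A × 120 V = 552 W = 0.552 kW
Runtime = 0.5 h/day × 30 days = 15 h
Energy = 0.552 kW × 15 h = 8.28 kWh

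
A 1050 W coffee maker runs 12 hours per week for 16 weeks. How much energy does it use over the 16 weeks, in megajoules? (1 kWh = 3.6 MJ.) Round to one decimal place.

725.8 MJ

Runtime = 12 h/week × 16 weeks = 192 h
Energy = 1.05 kW × 192 h = 201.6 kWh
= 201.6 × 3.6 MJ = 725.8 MJ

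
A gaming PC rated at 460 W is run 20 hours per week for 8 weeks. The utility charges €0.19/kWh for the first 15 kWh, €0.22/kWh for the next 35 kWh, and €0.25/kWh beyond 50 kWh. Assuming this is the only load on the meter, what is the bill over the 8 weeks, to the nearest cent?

€16.45

Runtime = 20 h/week × 8 weeks = 160 h
Energy = 0.46 kW × 160 h = 73.6 kWh
Tier 1 (0–15 kWh): 15 × €0.19 = €2.85
Tier 2 (15–50 kWh): 35 × €0.22 = €7.7
Above 50 kWh: 23.6 × €0.25 = €5.9
Bill = €16.45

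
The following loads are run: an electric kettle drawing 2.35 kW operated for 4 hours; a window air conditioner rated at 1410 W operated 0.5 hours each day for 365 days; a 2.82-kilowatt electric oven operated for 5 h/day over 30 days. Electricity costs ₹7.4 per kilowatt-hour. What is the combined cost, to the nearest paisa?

electric kettle: 2.35 kW × 4 h = 9.4 kWh
window air conditioner: Runtime = 0.5 h/day × 365 days = 182.5 h
window air conditioner: 1.41 kW × 182.5 h = 257.325 kWh
electric oven: Runtime = 5 h/day × 30 days = 150 h
electric oven: 2.82 kW × 150 h = 423 kWh
Total energy = 689.725 kWh
Cost = 689.725 × ₹7.4 = ₹5103.97

₹5103.97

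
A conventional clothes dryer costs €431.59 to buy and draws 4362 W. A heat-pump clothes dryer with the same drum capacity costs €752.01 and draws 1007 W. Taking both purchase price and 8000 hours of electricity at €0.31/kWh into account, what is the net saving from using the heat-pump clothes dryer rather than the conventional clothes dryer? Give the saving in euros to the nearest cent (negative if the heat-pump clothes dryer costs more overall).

conventional clothes dryer: €431.59 + (4362/1000) kW × 8000 h × €0.31 = €431.59 + €10817.76 = €11249.35
heat-pump clothes dryer: €752.01 + (1007/1000) kW × 8000 h × €0.31 = €752.01 + €2497.36 = €3249.37
Saving = €11249.35 − €3249.37 = €7999.98

€7999.98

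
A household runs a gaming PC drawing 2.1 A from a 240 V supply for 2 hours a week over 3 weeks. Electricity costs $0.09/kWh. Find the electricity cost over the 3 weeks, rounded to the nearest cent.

Power = 2.1 A × 240 V = 504 W = 0.504 kW
Runtime = 2 h/week × 3 weeks = 6 h
Energy = 0.504 kW × 6 h = 3.024 kWh
Cost = 3.024 kWh × $0.09/kWh = $0.27

$0.27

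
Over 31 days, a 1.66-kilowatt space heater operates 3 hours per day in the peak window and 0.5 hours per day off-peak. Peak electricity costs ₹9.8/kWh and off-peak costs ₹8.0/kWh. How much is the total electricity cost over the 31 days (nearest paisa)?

Peak energy = 1.66 kW × 3 h × 31 = 154.38 kWh
Off-peak energy = 1.66 kW × 0.5 h × 31 = 25.73 kWh
Cost = 154.38 × ₹9.8 + 25.73 × ₹8.0 = ₹1512.924 + ₹205.84 = ₹1718.76

₹1718.76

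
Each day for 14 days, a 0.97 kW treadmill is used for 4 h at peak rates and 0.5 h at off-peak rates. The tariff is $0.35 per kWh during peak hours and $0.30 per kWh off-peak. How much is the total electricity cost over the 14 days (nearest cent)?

$21.05

Peak energy = 0.97 kW × 4 h × 14 = 54.32 kWh
Off-peak energy = 0.97 kW × 0.5 h × 14 = 6.79 kWh
Cost = 54.32 × $0.35 + 6.79 × $0.30 = $19.012 + $2.037 = $21.05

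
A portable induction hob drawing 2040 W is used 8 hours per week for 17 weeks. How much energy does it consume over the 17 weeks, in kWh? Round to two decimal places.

Runtime = 8 h/week × 17 weeks = 136 h
Energy = 2.04 kW × 136 h = 277.44 kWh

277.44 kWh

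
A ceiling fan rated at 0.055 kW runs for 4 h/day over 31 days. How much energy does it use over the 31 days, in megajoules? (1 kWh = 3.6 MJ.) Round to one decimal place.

24.6 MJ

Runtime = 4 h/day × 31 days = 124 h
Energy = 0.055 kW × 124 h = 6.82 kWh
= 6.82 × 3.6 MJ = 24.6 MJ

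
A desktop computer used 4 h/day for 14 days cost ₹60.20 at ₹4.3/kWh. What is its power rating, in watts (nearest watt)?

Energy = ₹60.20 ÷ ₹4.3/kWh = 14 kWh
Runtime = 4 h/day × 14 days = 56 h
Power = 14 kWh ÷ 56 h = 0.25 kW = 250 W

250 W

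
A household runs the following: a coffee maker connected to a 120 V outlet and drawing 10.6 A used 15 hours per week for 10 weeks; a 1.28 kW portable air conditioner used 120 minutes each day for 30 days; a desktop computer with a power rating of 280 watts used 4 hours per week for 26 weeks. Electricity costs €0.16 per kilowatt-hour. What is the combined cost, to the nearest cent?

€47.48

coffee maker: Power = 10.6 A × 120 V = 1272 W = 1.272 kW
coffee maker: Runtime = 15 h/week × 10 weeks = 150 h
coffee maker: 1.272 kW × 150 h = 190.8 kWh
portable air conditioner: Runtime = 120 min × 30 = 3600 min = 60 h
portable air conditioner: 1.28 kW × 60 h = 76.8 kWh
desktop computer: Runtime = 4 h/week × 26 weeks = 104 h
desktop computer: 0.28 kW × 104 h = 29.12 kWh
Total energy = 296.72 kWh
Cost = 296.72 × €0.16 = €47.48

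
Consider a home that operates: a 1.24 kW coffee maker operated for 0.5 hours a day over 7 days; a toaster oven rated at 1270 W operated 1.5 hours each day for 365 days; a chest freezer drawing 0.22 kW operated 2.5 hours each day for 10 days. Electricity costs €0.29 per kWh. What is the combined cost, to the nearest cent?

€204.50

coffee maker: Runtime = 0.5 h/day × 7 days = 3.5 h
coffee maker: 1.24 kW × 3.5 h = 4.34 kWh
toaster oven: Runtime = 1.5 h/day × 365 days = 547.5 h
toaster oven: 1.27 kW × 547.5 h = 695.325 kWh
chest freezer: Runtime = 2.5 h/day × 10 days = 25 h
chest freezer: 0.22 kW × 25 h = 5.5 kWh
Total energy = 705.165 kWh
Cost = 705.165 × €0.29 = €204.50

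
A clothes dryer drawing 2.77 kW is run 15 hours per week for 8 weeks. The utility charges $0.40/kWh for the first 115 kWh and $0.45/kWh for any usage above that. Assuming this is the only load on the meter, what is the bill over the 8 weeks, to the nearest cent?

Runtime = 15 h/week × 8 weeks = 120 h
Energy = 2.77 kW × 120 h = 332.4 kWh
Tier 1 (0–115 kWh): 115 × $0.40 = $46
Above 115 kWh: 217.4 × $0.45 = $97.83
Bill = $143.83

$143.83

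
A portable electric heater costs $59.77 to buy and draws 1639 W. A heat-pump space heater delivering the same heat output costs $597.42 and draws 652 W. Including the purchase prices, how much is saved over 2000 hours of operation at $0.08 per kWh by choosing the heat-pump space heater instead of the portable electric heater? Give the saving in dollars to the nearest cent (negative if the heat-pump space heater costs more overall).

portable electric heater: $59.77 + (1639/1000) kW × 2000 h × $0.08 = $59.77 + $262.24 = $322.01
heat-pump space heater: $597.42 + (652/1000) kW × 2000 h × $0.08 = $597.42 + $104.32 = $701.74
Saving = $322.01 − $701.74 = −$379.73

-$379.73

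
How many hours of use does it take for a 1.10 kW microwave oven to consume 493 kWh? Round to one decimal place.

448.2 h

Hours = 493 kWh ÷ 1.1 kW = 448.2 h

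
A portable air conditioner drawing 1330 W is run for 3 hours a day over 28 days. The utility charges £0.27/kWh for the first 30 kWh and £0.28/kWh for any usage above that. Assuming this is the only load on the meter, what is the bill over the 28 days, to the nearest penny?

£30.98

Runtime = 3 h/day × 28 days = 84 h
Energy = 1.33 kW × 84 h = 111.72 kWh
Tier 1 (0–30 kWh): 30 × £0.27 = £8.1
Above 30 kWh: 81.72 × £0.28 = £22.8816
Bill = £30.98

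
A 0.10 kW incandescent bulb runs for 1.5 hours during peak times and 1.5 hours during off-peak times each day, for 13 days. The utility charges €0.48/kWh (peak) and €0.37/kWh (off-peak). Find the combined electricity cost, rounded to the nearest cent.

€1.66

Peak energy = 0.1 kW × 1.5 h × 13 = 1.95 kWh
Off-peak energy = 0.1 kW × 1.5 h × 13 = 1.95 kWh
Cost = 1.95 × €0.48 + 1.95 × €0.37 = €0.936 + €0.7215 = €1.66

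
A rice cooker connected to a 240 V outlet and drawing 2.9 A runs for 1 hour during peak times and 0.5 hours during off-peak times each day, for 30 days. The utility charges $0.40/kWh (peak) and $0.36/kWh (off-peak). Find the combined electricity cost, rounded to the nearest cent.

$12.11

Power = 2.9 A × 240 V = 696 W = 0.696 kW
Peak energy = 0.696 kW × 1 h × 30 = 20.88 kWh
Off-peak energy = 0.696 kW × 0.5 h × 30 = 10.44 kWh
Cost = 20.88 × $0.40 + 10.44 × $0.36 = $8.352 + $3.7584 = $12.11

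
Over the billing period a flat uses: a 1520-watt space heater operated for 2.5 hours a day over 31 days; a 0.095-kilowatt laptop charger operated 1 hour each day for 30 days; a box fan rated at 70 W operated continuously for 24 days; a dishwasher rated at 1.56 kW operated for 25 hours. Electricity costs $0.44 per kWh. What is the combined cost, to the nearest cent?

space heater: Runtime = 2.5 h/day × 31 days = 77.5 h
space heater: 1.52 kW × 77.5 h = 117.8 kWh
laptop charger: Runtime = 1 h/day × 30 days = 30 h
laptop charger: 0.095 kW × 30 h = 2.85 kWh
box fan: Runtime = 24 h × 24 = 576 h
box fan: 0.07 kW × 576 h = 40.32 kWh
dishwasher: 1.56 kW × 25 h = 39 kWh
Total energy = 199.97 kWh
Cost = 199.97 × $0.44 = $87.99

$87.99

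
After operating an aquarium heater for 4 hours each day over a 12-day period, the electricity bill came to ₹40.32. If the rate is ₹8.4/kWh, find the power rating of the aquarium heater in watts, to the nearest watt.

Energy = ₹40.32 ÷ ₹8.4/kWh = 4.8 kWh
Runtime = 4 h/day × 12 days = 48 h
Power = 4.8 kWh ÷ 48 h = 0.1 kW = 100 W

100 W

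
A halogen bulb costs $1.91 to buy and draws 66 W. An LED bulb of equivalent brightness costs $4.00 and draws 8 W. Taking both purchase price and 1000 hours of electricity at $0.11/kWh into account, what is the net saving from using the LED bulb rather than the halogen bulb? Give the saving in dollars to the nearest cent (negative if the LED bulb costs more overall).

halogen bulb: $1.91 + (66/1000) kW × 1000 h × $0.11 = $1.91 + $7.26 = $9.17
LED bulb: $4.00 + (8/1000) kW × 1000 h × $0.11 = $4.00 + $0.88 = $4.88
Saving = $9.17 − $4.88 = $4.29

$4.29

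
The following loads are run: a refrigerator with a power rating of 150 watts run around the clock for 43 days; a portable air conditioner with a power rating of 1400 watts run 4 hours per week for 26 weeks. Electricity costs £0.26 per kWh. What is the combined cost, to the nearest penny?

£78.10

refrigerator: Runtime = 24 h × 43 = 1032 h
refrigerator: 0.15 kW × 1032 h = 154.8 kWh
portable air conditioner: Runtime = 4 h/week × 26 weeks = 104 h
portable air conditioner: 1.4 kW × 104 h = 145.6 kWh
Total energy = 300.4 kWh
Cost = 300.4 × £0.26 = £78.10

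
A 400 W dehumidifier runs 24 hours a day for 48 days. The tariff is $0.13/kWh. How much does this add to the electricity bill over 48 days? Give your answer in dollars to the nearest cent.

$59.90

Runtime = 24 h × 48 = 1152 h
Energy = 0.4 kW × 1152 h = 460.8 kWh
Cost = 460.8 kWh × $0.13/kWh = $59.90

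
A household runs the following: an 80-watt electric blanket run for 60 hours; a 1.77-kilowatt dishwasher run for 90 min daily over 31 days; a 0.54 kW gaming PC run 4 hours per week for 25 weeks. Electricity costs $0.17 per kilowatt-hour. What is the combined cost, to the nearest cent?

electric blanket: 0.08 kW × 60 h = 4.8 kWh
dishwasher: Runtime = 90 min × 31 = 2790 min = 46.5 h
dishwasher: 1.77 kW × 46.5 h = 82.305 kWh
gaming PC: Runtime = 4 h/week × 25 weeks = 100 h
gaming PC: 0.54 kW × 100 h = 54 kWh
Total energy = 141.105 kWh
Cost = 141.105 × $0.17 = $23.99

$23.99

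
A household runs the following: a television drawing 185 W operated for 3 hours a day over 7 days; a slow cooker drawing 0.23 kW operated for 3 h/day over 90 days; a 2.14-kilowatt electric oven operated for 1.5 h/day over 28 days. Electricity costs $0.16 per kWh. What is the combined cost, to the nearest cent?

$24.94

television: Runtime = 3 h/day × 7 days = 21 h
television: 0.185 kW × 21 h = 3.885 kWh
slow cooker: Runtime = 3 h/day × 90 days = 270 h
slow cooker: 0.23 kW × 270 h = 62.1 kWh
electric oven: Runtime = 1.5 h/day × 28 days = 42 h
electric oven: 2.14 kW × 42 h = 89.88 kWh
Total energy = 155.865 kWh
Cost = 155.865 × $0.16 = $24.94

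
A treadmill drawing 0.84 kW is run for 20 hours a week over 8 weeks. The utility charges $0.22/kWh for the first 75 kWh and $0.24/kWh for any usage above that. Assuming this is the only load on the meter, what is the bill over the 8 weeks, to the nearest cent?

$30.76

Runtime = 20 h/week × 8 weeks = 160 h
Energy = 0.84 kW × 160 h = 134.4 kWh
Tier 1 (0–75 kWh): 75 × $0.22 = $16.5
Above 75 kWh: 59.4 × $0.24 = $14.256
Bill = $30.76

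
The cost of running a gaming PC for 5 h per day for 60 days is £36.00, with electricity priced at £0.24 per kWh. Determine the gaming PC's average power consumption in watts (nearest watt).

500 W

Energy = £36.00 ÷ £0.24/kWh = 150 kWh
Runtime = 5 h/day × 60 days = 300 h
Power = 150 kWh ÷ 300 h = 0.5 kW = 500 W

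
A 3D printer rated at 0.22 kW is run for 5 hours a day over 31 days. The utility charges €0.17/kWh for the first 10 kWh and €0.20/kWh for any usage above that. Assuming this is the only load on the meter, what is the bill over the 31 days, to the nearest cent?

€6.52

Runtime = 5 h/day × 31 days = 155 h
Energy = 0.22 kW × 155 h = 34.1 kWh
Tier 1 (0–10 kWh): 10 × €0.17 = €1.7
Above 10 kWh: 24.1 × €0.20 = €4.82
Bill = €6.52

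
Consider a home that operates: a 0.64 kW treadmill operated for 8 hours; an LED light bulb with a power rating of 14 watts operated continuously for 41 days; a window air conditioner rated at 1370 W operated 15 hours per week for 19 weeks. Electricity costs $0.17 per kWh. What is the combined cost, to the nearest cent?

$69.59

treadmill: 0.64 kW × 8 h = 5.12 kWh
LED light bulb: Runtime = 24 h × 41 = 984 h
LED light bulb: 0.014 kW × 984 h = 13.776 kWh
window air conditioner: Runtime = 15 h/week × 19 weeks = 285 h
window air conditioner: 1.37 kW × 285 h = 390.45 kWh
Total energy = 409.346 kWh
Cost = 409.346 × $0.17 = $69.59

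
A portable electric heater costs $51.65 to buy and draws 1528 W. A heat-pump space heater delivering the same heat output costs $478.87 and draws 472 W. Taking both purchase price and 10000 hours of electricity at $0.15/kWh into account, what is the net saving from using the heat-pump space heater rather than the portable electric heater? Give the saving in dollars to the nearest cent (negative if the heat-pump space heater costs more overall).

$1156.78

portable electric heater: $51.65 + (1528/1000) kW × 10000 h × $0.15 = $51.65 + $2292 = $2343.65
heat-pump space heater: $478.87 + (472/1000) kW × 10000 h × $0.15 = $478.87 + $708 = $1186.87
Saving = $2343.65 − $1186.87 = $1156.78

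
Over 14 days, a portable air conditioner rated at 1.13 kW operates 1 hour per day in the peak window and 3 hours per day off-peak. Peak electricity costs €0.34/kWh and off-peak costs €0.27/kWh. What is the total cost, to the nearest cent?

€18.19

Peak energy = 1.13 kW × 1 h × 14 = 15.82 kWh
Off-peak energy = 1.13 kW × 3 h × 14 = 47.46 kWh
Cost = 15.82 × €0.34 + 47.46 × €0.27 = €5.3788 + €12.8142 = €18.19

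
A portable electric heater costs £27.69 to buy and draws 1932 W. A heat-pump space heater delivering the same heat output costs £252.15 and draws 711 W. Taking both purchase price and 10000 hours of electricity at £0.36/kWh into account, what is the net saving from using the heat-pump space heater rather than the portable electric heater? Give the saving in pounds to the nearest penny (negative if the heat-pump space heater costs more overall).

£4171.14

portable electric heater: £27.69 + (1932/1000) kW × 10000 h × £0.36 = £27.69 + £6955.2 = £6982.89
heat-pump space heater: £252.15 + (711/1000) kW × 10000 h × £0.36 = £252.15 + £2559.6 = £2811.75
Saving = £6982.89 − £2811.75 = £4171.14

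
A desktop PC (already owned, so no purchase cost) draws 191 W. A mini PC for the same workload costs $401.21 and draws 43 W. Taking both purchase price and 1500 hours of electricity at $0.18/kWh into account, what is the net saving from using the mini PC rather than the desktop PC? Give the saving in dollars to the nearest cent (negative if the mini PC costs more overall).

-$361.25

desktop PC: $0.00 + (191/1000) kW × 1500 h × $0.18 = $0.00 + $51.57 = $51.57
mini PC: $401.21 + (43/1000) kW × 1500 h × $0.18 = $401.21 + $11.61 = $412.82
Saving = $51.57 − $412.82 = −$361.25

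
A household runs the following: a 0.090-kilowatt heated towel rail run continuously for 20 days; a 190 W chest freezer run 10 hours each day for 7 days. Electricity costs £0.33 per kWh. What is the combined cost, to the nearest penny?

£18.65

heated towel rail: Runtime = 24 h × 20 = 480 h
heated towel rail: 0.09 kW × 480 h = 43.2 kWh
chest freezer: Runtime = 10 h/day × 7 days = 70 h
chest freezer: 0.19 kW × 70 h = 13.3 kWh
Total energy = 56.5 kWh
Cost = 56.5 × £0.33 = £18.65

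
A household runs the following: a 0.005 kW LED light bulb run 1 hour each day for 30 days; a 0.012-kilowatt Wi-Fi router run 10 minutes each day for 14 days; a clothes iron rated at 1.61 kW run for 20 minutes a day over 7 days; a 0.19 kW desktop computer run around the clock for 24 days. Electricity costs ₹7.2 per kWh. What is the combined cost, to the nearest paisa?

LED light bulb: Runtime = 1 h/day × 30 days = 30 h
LED light bulb: 0.005 kW × 30 h = 0.15 kWh
Wi-Fi router: Runtime = 10 min × 14 = 140 min = 2.333333… h
Wi-Fi router: 0.012 kW × 2.333333… h = 0.028 kWh
clothes iron: Runtime = 20 min × 7 = 140 min = 2.333333… h
clothes iron: 1.61 kW × 2.333333… h = 3.756666… kWh
desktop computer: Runtime = 24 h × 24 = 576 h
desktop computer: 0.19 kW × 576 h = 109.44 kWh
Total energy = 113.374666… kWh
Cost = 113.374666… × ₹7.2 = ₹816.30

₹816.30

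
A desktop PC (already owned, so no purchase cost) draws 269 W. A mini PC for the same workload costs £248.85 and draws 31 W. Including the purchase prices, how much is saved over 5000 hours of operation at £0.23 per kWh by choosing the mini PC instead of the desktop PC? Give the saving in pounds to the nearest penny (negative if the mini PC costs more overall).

£24.85

desktop PC: £0.00 + (269/1000) kW × 5000 h × £0.23 = £0.00 + £309.35 = £309.35
mini PC: £248.85 + (31/1000) kW × 5000 h × £0.23 = £248.85 + £35.65 = £284.5
Saving = £309.35 − £284.5 = £24.85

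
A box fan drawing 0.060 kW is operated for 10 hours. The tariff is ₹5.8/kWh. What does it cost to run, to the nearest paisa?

Energy = 0.06 kW × 10 h = 0.6 kWh
Cost = 0.6 kWh × ₹5.8/kWh = ₹3.48

₹3.48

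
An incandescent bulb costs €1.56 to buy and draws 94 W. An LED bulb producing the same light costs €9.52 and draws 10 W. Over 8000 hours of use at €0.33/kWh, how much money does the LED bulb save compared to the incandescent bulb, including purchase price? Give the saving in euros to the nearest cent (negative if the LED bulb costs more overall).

incandescent bulb: €1.56 + (94/1000) kW × 8000 h × €0.33 = €1.56 + €248.16 = €249.72
LED bulb: €9.52 + (10/1000) kW × 8000 h × €0.33 = €9.52 + €26.4 = €35.92
Saving = €249.72 − €35.92 = €213.8

€213.80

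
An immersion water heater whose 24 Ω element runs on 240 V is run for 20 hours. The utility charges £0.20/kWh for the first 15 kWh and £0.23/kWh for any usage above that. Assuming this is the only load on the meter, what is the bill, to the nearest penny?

£10.59

Power = V²/R = 240²/24 = 2400 W = 2.4 kW
Energy = 2.4 kW × 20 h = 48 kWh
Tier 1 (0–15 kWh): 15 × £0.20 = £3
Above 15 kWh: 33 × £0.23 = £7.59
Bill = £10.59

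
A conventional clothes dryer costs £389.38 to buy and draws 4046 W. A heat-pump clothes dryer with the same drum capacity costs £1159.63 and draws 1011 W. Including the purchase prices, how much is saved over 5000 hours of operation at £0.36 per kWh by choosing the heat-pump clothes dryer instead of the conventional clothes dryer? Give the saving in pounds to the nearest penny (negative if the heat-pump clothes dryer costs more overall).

£4692.75

conventional clothes dryer: £389.38 + (4046/1000) kW × 5000 h × £0.36 = £389.38 + £7282.8 = £7672.18
heat-pump clothes dryer: £1159.63 + (1011/1000) kW × 5000 h × £0.36 = £1159.63 + £1819.8 = £2979.43
Saving = £7672.18 − £2979.43 = £4692.75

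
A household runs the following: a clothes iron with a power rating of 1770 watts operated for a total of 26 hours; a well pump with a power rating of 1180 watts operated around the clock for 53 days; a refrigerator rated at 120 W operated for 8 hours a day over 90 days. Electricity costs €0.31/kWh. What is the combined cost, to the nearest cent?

€506.35

clothes iron: 1.77 kW × 26 h = 46.02 kWh
well pump: Runtime = 24 h × 53 = 1272 h
well pump: 1.18 kW × 1272 h = 1500.96 kWh
refrigerator: Runtime = 8 h/day × 90 days = 720 h
refrigerator: 0.12 kW × 720 h = 86.4 kWh
Total energy = 1633.38 kWh
Cost = 1633.38 × €0.31 = €506.35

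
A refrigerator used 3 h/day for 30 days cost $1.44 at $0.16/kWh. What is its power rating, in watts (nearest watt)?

100 W

Energy = $1.44 ÷ $0.16/kWh = 9 kWh
Runtime = 3 h/day × 30 days = 90 h
Power = 9 kWh ÷ 90 h = 0.1 kW = 100 W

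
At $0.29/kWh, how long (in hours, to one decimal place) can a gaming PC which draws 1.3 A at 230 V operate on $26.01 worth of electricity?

300.0 h

Power = 1.3 A × 230 V = 299 W = 0.299 kW
Energy available = $26.01 ÷ $0.29/kWh = 89.6897 kWh
Hours = 89.6897 kWh ÷ 0.299 kW = 300.0 h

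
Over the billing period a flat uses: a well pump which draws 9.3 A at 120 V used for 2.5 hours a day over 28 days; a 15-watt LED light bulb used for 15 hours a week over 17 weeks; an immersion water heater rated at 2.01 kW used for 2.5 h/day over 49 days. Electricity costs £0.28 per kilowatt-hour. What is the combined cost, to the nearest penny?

well pump: Power = 9.3 A × 120 V = 1116 W = 1.116 kW
well pump: Runtime = 2.5 h/day × 28 days = 70 h
well pump: 1.116 kW × 70 h = 78.12 kWh
LED light bulb: Runtime = 15 h/week × 17 weeks = 255 h
LED light bulb: 0.015 kW × 255 h = 3.825 kWh
immersion water heater: Runtime = 2.5 h/day × 49 days = 122.5 h
immersion water heater: 2.01 kW × 122.5 h = 246.225 kWh
Total energy = 328.17 kWh
Cost = 328.17 × £0.28 = £91.89

£91.89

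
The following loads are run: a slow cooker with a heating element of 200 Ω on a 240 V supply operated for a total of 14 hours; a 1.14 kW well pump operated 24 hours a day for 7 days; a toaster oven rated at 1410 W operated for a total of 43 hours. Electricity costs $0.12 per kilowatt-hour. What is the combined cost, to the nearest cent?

$30.74

slow cooker: Power = V²/R = 240²/200 = 288 W = 0.288 kW
slow cooker: 0.288 kW × 14 h = 4.032 kWh
well pump: Runtime = 24 h × 7 = 168 h
well pump: 1.14 kW × 168 h = 191.52 kWh
toaster oven: 1.41 kW × 43 h = 60.63 kWh
Total energy = 256.182 kWh
Cost = 256.182 × $0.12 = $30.74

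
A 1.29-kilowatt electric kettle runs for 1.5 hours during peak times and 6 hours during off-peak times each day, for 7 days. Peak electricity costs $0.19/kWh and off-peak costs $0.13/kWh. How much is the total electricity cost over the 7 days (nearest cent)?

$9.62

Peak energy = 1.29 kW × 1.5 h × 7 = 13.545 kWh
Off-peak energy = 1.29 kW × 6 h × 7 = 54.18 kWh
Cost = 13.545 × $0.19 + 54.18 × $0.13 = $2.57355 + $7.0434 = $9.62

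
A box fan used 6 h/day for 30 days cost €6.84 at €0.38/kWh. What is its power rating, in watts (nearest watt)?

100 W

Energy = €6.84 ÷ €0.38/kWh = 18 kWh
Runtime = 6 h/day × 30 days = 180 h
Power = 18 kWh ÷ 180 h = 0.1 kW = 100 W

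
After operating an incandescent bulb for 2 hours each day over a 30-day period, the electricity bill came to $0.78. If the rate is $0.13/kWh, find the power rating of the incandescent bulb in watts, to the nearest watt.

100 W

Energy = $0.78 ÷ $0.13/kWh = 6 kWh
Runtime = 2 h/day × 30 days = 60 h
Power = 6 kWh ÷ 60 h = 0.1 kW = 100 W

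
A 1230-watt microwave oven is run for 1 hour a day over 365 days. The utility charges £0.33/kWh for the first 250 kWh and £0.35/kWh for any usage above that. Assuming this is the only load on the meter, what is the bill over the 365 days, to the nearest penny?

Runtime = 1 h/day × 365 days = 365 h
Energy = 1.23 kW × 365 h = 448.95 kWh
Tier 1 (0–250 kWh): 250 × £0.33 = £82.5
Above 250 kWh: 198.95 × £0.35 = £69.6325
Bill = £152.13

£152.13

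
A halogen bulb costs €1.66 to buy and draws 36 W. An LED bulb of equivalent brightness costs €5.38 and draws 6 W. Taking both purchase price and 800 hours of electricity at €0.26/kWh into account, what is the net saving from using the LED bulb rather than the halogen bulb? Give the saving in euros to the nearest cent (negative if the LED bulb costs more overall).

€2.52

halogen bulb: €1.66 + (36/1000) kW × 800 h × €0.26 = €1.66 + €7.488 = €9.148
LED bulb: €5.38 + (6/1000) kW × 800 h × €0.26 = €5.38 + €1.248 = €6.628
Saving = €9.148 − €6.628 = €2.52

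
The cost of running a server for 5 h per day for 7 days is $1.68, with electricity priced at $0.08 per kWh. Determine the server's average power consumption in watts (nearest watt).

Energy = $1.68 ÷ $0.08/kWh = 21 kWh
Runtime = 5 h/day × 7 days = 35 h
Power = 21 kWh ÷ 35 h = 0.6 kW = 600 W

600 W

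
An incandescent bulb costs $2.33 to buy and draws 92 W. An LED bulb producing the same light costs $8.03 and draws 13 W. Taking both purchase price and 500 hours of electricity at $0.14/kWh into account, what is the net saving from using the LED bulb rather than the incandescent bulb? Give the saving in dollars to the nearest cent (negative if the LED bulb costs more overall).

-$0.17

incandescent bulb: $2.33 + (92/1000) kW × 500 h × $0.14 = $2.33 + $6.44 = $8.77
LED bulb: $8.03 + (13/1000) kW × 500 h × $0.14 = $8.03 + $0.91 = $8.94
Saving = $8.77 − $8.94 = −$0.17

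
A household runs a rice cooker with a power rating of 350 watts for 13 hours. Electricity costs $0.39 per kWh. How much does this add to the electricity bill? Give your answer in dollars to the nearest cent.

Energy = 0.35 kW × 13 h = 4.55 kWh
Cost = 4.55 kWh × $0.39/kWh = $1.77

$1.77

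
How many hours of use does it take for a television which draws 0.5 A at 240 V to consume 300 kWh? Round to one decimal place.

2500.0 h

Power = 0.5 A × 240 V = 120 W = 0.12 kW
Hours = 300 kWh ÷ 0.12 kW = 2500.0 h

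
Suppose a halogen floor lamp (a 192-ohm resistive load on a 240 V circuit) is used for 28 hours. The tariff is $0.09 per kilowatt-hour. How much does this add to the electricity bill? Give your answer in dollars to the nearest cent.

$0.76

Power = V²/R = 240²/192 = 300 W = 0.3 kW
Energy = 0.3 kW × 28 h = 8.4 kWh
Cost = 8.4 kWh × $0.09/kWh = $0.76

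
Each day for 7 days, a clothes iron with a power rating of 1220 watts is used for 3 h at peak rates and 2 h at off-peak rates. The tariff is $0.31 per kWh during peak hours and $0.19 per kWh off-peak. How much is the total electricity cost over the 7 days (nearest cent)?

$11.19

Peak energy = 1.22 kW × 3 h × 7 = 25.62 kWh
Off-peak energy = 1.22 kW × 2 h × 7 = 17.08 kWh
Cost = 25.62 × $0.31 + 17.08 × $0.19 = $7.9422 + $3.2452 = $11.19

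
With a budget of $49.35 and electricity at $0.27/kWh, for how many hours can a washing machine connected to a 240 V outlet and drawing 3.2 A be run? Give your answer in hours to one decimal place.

Power = 3.2 A × 240 V = 768 W = 0.768 kW
Energy available = $49.35 ÷ $0.27/kWh = 182.7778 kWh
Hours = 182.7778 kWh ÷ 0.768 kW = 238.0 h

238.0 h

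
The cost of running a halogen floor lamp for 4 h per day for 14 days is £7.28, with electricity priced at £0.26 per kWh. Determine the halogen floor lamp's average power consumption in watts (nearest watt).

Energy = £7.28 ÷ £0.26/kWh = 28 kWh
Runtime = 4 h/day × 14 days = 56 h
Power = 28 kWh ÷ 56 h = 0.5 kW = 500 W

500 W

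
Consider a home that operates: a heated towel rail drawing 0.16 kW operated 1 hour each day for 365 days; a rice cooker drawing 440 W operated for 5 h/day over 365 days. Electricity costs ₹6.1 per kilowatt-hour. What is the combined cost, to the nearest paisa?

heated towel rail: Runtime = 1 h/day × 365 days = 365 h
heated towel rail: 0.16 kW × 365 h = 58.4 kWh
rice cooker: Runtime = 5 h/day × 365 days = 1825 h
rice cooker: 0.44 kW × 1825 h = 803 kWh
Total energy = 861.4 kWh
Cost = 861.4 × ₹6.1 = ₹5254.54

₹5254.54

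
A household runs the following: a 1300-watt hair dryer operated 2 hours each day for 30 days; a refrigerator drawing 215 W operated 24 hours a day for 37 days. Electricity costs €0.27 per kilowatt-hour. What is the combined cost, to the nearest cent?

hair dryer: Runtime = 2 h/day × 30 days = 60 h
hair dryer: 1.3 kW × 60 h = 78 kWh
refrigerator: Runtime = 24 h × 37 = 888 h
refrigerator: 0.215 kW × 888 h = 190.92 kWh
Total energy = 268.92 kWh
Cost = 268.92 × €0.27 = €72.61

€72.61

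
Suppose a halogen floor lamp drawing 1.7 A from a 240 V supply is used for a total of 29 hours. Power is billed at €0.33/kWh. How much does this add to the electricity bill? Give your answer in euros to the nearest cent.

Power = 1.7 A × 240 V = 408 W = 0.408 kW
Energy = 0.408 kW × 29 h = 11.832 kWh
Cost = 11.832 kWh × €0.33/kWh = €3.90

€3.90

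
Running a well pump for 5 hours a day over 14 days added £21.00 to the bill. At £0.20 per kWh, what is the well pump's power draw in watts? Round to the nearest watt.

1500 W

Energy = £21.00 ÷ £0.20/kWh = 105 kWh
Runtime = 5 h/day × 14 days = 70 h
Power = 105 kWh ÷ 70 h = 1.5 kW = 1500 W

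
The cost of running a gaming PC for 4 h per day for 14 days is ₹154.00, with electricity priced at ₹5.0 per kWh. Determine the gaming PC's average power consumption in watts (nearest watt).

Energy = ₹154.00 ÷ ₹5.0/kWh = 30.8 kWh
Runtime = 4 h/day × 14 days = 56 h
Power = 30.8 kWh ÷ 56 h = 0.55 kW = 550 W

550 W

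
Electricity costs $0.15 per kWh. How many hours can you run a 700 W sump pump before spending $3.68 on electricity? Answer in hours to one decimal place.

Energy available = $3.68 ÷ $0.15/kWh = 24.5333 kWh
Hours = 24.5333 kWh ÷ 0.7 kW = 35.0 h

35.0 h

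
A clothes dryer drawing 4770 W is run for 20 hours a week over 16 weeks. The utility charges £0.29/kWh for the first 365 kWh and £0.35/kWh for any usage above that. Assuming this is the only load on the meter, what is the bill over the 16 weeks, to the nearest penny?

£512.34

Runtime = 20 h/week × 16 weeks = 320 h
Energy = 4.77 kW × 320 h = 1526.4 kWh
Tier 1 (0–365 kWh): 365 × £0.29 = £105.85
Above 365 kWh: 1161.4 × £0.35 = £406.49
Bill = £512.34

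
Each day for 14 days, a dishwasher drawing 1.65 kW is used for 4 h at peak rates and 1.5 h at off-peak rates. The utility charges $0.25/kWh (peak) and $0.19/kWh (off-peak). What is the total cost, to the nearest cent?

Peak energy = 1.65 kW × 4 h × 14 = 92.4 kWh
Off-peak energy = 1.65 kW × 1.5 h × 14 = 34.65 kWh
Cost = 92.4 × $0.25 + 34.65 × $0.19 = $23.1 + $6.5835 = $29.68

$29.68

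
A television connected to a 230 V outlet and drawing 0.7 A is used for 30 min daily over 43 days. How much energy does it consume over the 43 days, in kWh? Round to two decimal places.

3.46 kWh

Power = 0.7 A × 230 V = 161 W = 0.161 kW
Runtime = 30 min × 43 = 1290 min = 21.5 h
Energy = 0.161 kW × 21.5 h = 3.4615 kWh ≈ 3.46 kWh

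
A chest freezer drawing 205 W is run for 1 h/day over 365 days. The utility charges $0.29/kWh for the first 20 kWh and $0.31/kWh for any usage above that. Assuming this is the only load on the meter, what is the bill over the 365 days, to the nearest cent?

$22.80

Runtime = 1 h/day × 365 days = 365 h
Energy = 0.205 kW × 365 h = 74.825 kWh
Tier 1 (0–20 kWh): 20 × $0.29 = $5.8
Above 20 kWh: 54.825 × $0.31 = $16.99575
Bill = $22.80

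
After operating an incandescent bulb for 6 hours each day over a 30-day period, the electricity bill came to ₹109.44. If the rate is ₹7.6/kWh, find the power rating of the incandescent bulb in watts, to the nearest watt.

80 W

Energy = ₹109.44 ÷ ₹7.6/kWh = 14.4 kWh
Runtime = 6 h/day × 30 days = 180 h
Power = 14.4 kWh ÷ 180 h = 0.08 kW = 80 W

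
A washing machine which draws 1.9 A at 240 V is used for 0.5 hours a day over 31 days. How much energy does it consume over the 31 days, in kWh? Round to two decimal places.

7.07 kWh

Power = 1.9 A × 240 V = 456 W = 0.456 kW
Runtime = 0.5 h/day × 31 days = 15.5 h
Energy = 0.456 kW × 15.5 h = 7.068 kWh ≈ 7.07 kWh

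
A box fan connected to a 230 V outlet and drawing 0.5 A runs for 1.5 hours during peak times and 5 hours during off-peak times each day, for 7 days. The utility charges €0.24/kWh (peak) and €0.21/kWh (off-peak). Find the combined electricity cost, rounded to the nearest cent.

Power = 0.5 A × 230 V = 115 W = 0.115 kW
Peak energy = 0.115 kW × 1.5 h × 7 = 1.2075 kWh
Off-peak energy = 0.115 kW × 5 h × 7 = 4.025 kWh
Cost = 1.2075 × €0.24 + 4.025 × €0.21 = €0.2898 + €0.84525 = €1.14

€1.14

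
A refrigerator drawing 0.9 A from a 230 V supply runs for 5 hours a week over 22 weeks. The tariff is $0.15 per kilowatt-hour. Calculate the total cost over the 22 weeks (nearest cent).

Power = 0.9 A × 230 V = 207 W = 0.207 kW
Runtime = 5 h/week × 22 weeks = 110 h
Energy = 0.207 kW × 110 h = 22.77 kWh
Cost = 22.77 kWh × $0.15/kWh = $3.42

$3.42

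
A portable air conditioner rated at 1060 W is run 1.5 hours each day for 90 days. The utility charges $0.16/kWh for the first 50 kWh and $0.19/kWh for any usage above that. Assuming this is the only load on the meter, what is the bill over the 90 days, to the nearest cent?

Runtime = 1.5 h/day × 90 days = 135 h
Energy = 1.06 kW × 135 h = 143.1 kWh
Tier 1 (0–50 kWh): 50 × $0.16 = $8
Above 50 kWh: 93.1 × $0.19 = $17.689
Bill = $25.69

$25.69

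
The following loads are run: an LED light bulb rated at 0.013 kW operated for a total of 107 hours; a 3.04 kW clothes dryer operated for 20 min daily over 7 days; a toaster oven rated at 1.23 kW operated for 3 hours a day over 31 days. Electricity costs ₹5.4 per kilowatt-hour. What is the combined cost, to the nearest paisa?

LED light bulb: 0.013 kW × 107 h = 1.391 kWh
clothes dryer: Runtime = 20 min × 7 = 140 min = 2.333333… h
clothes dryer: 3.04 kW × 2.333333… h = 7.093333… kWh
toaster oven: Runtime = 3 h/day × 31 days = 93 h
toaster oven: 1.23 kW × 93 h = 114.39 kWh
Total energy = 122.874333… kWh
Cost = 122.874333… × ₹5.4 = ₹663.52

₹663.52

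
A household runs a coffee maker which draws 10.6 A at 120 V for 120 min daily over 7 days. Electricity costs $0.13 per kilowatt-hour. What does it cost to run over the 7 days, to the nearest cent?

Power = 10.6 A × 120 V = 1272 W = 1.272 kW
Runtime = 120 min × 7 = 840 min = 14 h
Energy = 1.272 kW × 14 h = 17.808 kWh
Cost = 17.808 kWh × $0.13/kWh = $2.32

$2.32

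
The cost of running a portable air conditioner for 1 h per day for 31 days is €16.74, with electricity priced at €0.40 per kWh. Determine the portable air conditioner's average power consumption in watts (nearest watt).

Energy = €16.74 ÷ €0.40/kWh = 41.85 kWh
Runtime = 1 h/day × 31 days = 31 h
Power = 41.85 kWh ÷ 31 h = 1.35 kW = 1350 W

1350 W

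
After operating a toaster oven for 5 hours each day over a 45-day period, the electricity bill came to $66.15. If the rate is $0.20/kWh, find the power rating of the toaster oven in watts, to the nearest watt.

1470 W

Energy = $66.15 ÷ $0.20/kWh = 330.75 kWh
Runtime = 5 h/day × 45 days = 225 h
Power = 330.75 kWh ÷ 225 h = 1.47 kW = 1470 W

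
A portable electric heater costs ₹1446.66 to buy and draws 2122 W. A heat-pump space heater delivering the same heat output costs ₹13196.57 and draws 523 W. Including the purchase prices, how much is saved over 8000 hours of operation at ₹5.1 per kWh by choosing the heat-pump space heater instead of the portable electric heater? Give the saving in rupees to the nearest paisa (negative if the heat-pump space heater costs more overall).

portable electric heater: ₹1446.66 + (2122/1000) kW × 8000 h × ₹5.1 = ₹1446.66 + ₹86577.6 = ₹88024.26
heat-pump space heater: ₹13196.57 + (523/1000) kW × 8000 h × ₹5.1 = ₹13196.57 + ₹21338.4 = ₹34534.97
Saving = ₹88024.26 − ₹34534.97 = ₹53489.29

₹53489.29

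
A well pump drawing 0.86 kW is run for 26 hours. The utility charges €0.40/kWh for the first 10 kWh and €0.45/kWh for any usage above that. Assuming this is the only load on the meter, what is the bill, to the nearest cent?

Energy = 0.86 kW × 26 h = 22.36 kWh
Tier 1 (0–10 kWh): 10 × €0.40 = €4
Above 10 kWh: 12.36 × €0.45 = €5.562
Bill = €9.56

€9.56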